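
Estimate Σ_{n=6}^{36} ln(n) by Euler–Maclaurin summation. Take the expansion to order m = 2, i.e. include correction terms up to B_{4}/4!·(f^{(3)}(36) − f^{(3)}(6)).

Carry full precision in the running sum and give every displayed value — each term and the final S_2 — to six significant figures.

∫_6^36 ln(x) dx evaluates to 88.2561.
½[f(6) + f(36)] = ½[1.79176 + 3.58352] = 2.68764.
So far: 90.9438.
k=1: B_{2}/(2)! × [f^{(1)}(36) − f^{(1)}(6)] = 1/12 × (0.0277778 − 0.166667) = -0.0115741.
Running total after k=1: 90.9322.
k=2: B_{4}/(4)! × [f^{(3)}(36) − f^{(3)}(6)] = −1/720 × (4.28669e-05 − 0.00925926) = 1.28005e-05.

S_2 ≈ 90.9322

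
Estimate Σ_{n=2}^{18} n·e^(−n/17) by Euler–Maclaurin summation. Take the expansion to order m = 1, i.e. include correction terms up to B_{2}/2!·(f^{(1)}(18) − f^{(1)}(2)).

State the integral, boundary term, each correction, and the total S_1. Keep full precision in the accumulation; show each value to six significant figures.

∫_2^18 x·e^(−x/17) dx evaluates to 80.7663.
½[f(2) + f(18)] = ½[1.77802 + 6.24355] = 4.01078.
So far: 84.7771.
Correction k=1: B_{2}/2! · (f^{(1)}(18) − f^{(1)}(2)) = 1/12 · (-0.0204037 − 0.784420) = -0.0670687.

S_1 ≈ 84.7100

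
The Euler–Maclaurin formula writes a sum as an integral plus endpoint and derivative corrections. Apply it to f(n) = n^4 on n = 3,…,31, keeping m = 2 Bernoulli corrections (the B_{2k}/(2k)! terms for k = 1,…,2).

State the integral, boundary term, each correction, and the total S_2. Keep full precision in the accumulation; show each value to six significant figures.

Integral: ∫_3^31 x^4 dx = 5.72578e+06.
Endpoint term: (f(3) + f(31))/2 = (81.0000 + 923521)/2 = 461801.
Running total after boundary: 6.18758e+06.
Order-1 term: 1/12 · (119164 − 108.000) = 9921.33.
Partial sum through k=1: 6.19750e+06.
Order-2 term: −1/720 · (744.000 − 72.0000) = -0.933333.

S_2 ≈ 6.19750e+06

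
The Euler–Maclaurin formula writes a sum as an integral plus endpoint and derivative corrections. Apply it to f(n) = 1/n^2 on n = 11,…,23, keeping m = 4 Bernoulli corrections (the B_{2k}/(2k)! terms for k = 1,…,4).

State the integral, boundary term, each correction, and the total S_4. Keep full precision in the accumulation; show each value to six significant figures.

∫_11^23 1/x^2 dx evaluates to 0.0474308.
½[f(11) + f(23)] = ½[0.00826446 + 0.00189036] = 0.00507741.
So far: 0.0525082.
k=1: B_{2}/(2)! × [f^{(1)}(23) − f^{(1)}(11)] = 1/12 × (-0.000164379 − (-0.00150263)) = 0.000111521.
Partial sum through k=1: 0.0526198.
k=2: B_{4}/(4)! × [f^{(3)}(23) − f^{(3)}(11)] = −1/720 × (-3.72883e-06 − (-0.000149021)) = -2.01795e-07.
Partial sum through k=2: 0.0526196.
k=3: B_{6}/(6)! × [f^{(5)}(23) − f^{(5)}(11)] = 1/30240 × (-2.11465e-07 − (-3.69474e-05)) = 1.21481e-09.
Partial sum through k=3: 0.0526196.
k=4: B_{8}/(8)! × [f^{(7)}(23) − f^{(7)}(11)] = −1/1209600 × (-2.23857e-08 − (-1.70996e-05)) = -1.41181e-11.

S_4 ≈ 0.0526196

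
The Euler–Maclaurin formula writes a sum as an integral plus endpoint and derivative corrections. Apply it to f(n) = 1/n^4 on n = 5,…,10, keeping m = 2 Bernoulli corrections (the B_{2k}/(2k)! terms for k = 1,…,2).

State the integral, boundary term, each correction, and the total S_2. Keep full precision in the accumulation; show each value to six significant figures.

∫_5^10 1/x^4 dx evaluates to 0.00233333.
Boundary: ½(f(5) + f(10)) = ½(0.00160000 + 0.000100000) = 0.000850000.
Integral + boundary = 0.00318333.
k=1: B_{2}/(2)! × [f^{(1)}(10) − f^{(1)}(5)] = 1/12 × (-4.00000e-05 − (-0.00128000)) = 0.000103333.
Running total after k=1: 0.00328667.
k=2: B_{4}/(4)! × [f^{(3)}(10) − f^{(3)}(5)] = −1/720 × (-1.20000e-05 − (-0.00153600)) = -2.11667e-06.

S_2 ≈ 0.00328455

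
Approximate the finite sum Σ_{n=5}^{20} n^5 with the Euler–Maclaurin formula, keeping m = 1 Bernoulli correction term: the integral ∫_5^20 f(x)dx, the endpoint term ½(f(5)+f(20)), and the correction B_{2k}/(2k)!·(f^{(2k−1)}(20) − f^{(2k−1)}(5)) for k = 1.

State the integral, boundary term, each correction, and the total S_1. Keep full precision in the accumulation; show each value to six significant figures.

S_1 ≈ 1.23320e+07

∫_5^20 x^5 dx evaluates to 1.06641e+07.
Boundary: ½(f(5) + f(20)) = ½(3125.00 + 3.20000e+06) = 1.60156e+06.
So far: 1.22656e+07.
Order-1 term: 1/12 · (800000 − 3125.00) = 66406.2.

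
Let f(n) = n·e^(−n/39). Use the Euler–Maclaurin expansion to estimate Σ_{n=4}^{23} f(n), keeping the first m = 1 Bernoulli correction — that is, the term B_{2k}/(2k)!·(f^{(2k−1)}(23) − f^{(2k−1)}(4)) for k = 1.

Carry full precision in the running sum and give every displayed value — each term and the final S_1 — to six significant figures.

S_1 ≈ 180.952

Integral: ∫_4^23 x·e^(−x/39) dx = 172.819.
Endpoint term: (f(4) + f(23))/2 = (3.61008 + 12.7528)/2 = 8.18144.
So far: 181.001.
Order-1 term: 1/12 · (0.227475 − 0.809954) = -0.0485400.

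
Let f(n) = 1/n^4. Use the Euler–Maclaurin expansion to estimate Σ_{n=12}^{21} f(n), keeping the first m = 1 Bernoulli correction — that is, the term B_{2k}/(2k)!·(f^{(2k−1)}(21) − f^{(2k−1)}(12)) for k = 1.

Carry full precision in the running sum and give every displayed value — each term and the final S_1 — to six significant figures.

S_1 ≈ 0.000184850

Integral: ∫_12^21 1/x^4 dx = 0.000156908.
½[f(12) + f(21)] = ½[4.82253e-05 + 5.14189e-06] = 2.66836e-05.
So far: 0.000183592.
k=1: B_{2}/(2)! × [f^{(1)}(21) − f^{(1)}(12)] = 1/12 × (-9.79408e-07 − (-1.60751e-05)) = 1.25797e-06.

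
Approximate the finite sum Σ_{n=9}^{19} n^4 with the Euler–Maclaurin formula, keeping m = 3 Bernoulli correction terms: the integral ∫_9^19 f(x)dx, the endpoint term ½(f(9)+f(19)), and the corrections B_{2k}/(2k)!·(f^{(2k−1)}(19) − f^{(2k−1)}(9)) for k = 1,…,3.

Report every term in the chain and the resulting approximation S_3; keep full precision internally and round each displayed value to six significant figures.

The integral term ∫_9^19 x^4 dx = 483410.
Boundary: ½(f(9) + f(19)) = ½(6561.00 + 130321) = 68441.0.
Running total after boundary: 551851.
Order-1 term: 1/12 · (27436.0 − 2916.00) = 2043.33.
Running total after k=1: 553894.
Order-2 term: −1/720 · (456.000 − 216.000) = -0.333333.
Running total after k=2: 553894.
Order-3 term: 1/30240 · (0.00000 − 0.00000) = 0.00000.

S_3 ≈ 553894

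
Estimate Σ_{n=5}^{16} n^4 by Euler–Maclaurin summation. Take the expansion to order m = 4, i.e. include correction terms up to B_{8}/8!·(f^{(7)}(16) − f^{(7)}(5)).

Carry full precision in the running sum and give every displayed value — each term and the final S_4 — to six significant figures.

S_4 ≈ 243494

The integral term ∫_5^16 x^4 dx = 209090.
½[f(5) + f(16)] = ½[625.000 + 65536.0] = 33080.5.
So far: 242171.
Correction k=1: B_{2}/2! · (f^{(1)}(16) − f^{(1)}(5)) = 1/12 · (16384.0 − 500.000) = 1323.67.
Running total after k=1: 243494.
Correction k=2: B_{4}/4! · (f^{(3)}(16) − f^{(3)}(5)) = −1/720 · (384.000 − 120.000) = -0.366667.
Running total after k=2: 243494.
Correction k=3: B_{6}/6! · (f^{(5)}(16) − f^{(5)}(5)) = 1/30240 · (0.00000 − 0.00000) = 0.00000.
Running total after k=3: 243494.
Correction k=4: B_{8}/8! · (f^{(7)}(16) − f^{(7)}(5)) = −1/1209600 · (0.00000 − 0.00000) = 0.00000.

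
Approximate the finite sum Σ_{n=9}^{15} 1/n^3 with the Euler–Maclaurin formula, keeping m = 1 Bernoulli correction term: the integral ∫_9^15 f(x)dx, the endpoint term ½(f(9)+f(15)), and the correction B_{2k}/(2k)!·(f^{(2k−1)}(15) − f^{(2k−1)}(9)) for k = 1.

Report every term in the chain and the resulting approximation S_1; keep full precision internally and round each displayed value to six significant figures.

S_1 ≈ 0.00481780

Integral: ∫_9^15 1/x^3 dx = 0.00395062.
Endpoint term: (f(9) + f(15))/2 = (0.00137174 + 0.000296296)/2 = 0.000834019.
Integral + boundary = 0.00478464.
Correction k=1: B_{2}/2! · (f^{(1)}(15) − f^{(1)}(9)) = 1/12 · (-5.92593e-05 − (-0.000457247)) = 3.31657e-05.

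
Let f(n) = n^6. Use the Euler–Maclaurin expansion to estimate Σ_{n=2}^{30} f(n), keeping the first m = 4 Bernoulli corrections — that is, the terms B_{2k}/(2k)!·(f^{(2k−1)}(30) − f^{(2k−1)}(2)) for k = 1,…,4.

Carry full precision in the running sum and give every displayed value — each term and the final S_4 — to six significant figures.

S_4 ≈ 3.50093e+09

The integral term ∫_2^30 x^6 dx = 3.12429e+09.
½[f(2) + f(30)] = ½[64.0000 + 7.29000e+08] = 3.64500e+08.
Integral + boundary = 3.48879e+09.
Correction k=1: B_{2}/2! · (f^{(1)}(30) − f^{(1)}(2)) = 1/12 · (1.45800e+08 − 192.000) = 1.21500e+07.
After k=1: 3.50094e+09.
Correction k=2: B_{4}/4! · (f^{(3)}(30) − f^{(3)}(2)) = −1/720 · (3.24000e+06 − 960.000) = -4498.67.
After k=2: 3.50093e+09.
Correction k=3: B_{6}/6! · (f^{(5)}(30) − f^{(5)}(2)) = 1/30240 · (21600.0 − 1440.00) = 0.666667.
After k=3: 3.50093e+09.
Correction k=4: B_{8}/8! · (f^{(7)}(30) − f^{(7)}(2)) = −1/1209600 · (0.00000 − 0.00000) = 0.00000.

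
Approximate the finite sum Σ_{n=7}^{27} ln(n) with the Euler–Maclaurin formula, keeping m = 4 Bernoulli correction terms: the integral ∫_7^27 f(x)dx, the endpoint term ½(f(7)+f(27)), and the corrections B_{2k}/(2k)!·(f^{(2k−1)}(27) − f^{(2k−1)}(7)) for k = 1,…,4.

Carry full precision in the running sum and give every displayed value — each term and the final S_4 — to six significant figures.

S_4 ≈ 57.9783

Integral: ∫_7^27 ln(x) dx = 55.3662.
½[f(7) + f(27)] = ½[1.94591 + 3.29584] = 2.62087.
Running total after boundary: 57.9871.
Correction k=1: B_{2}/2! · (f^{(1)}(27) − f^{(1)}(7)) = 1/12 · (0.0370370 − 0.142857) = -0.00881834.
Partial sum through k=1: 57.9783.
Correction k=2: B_{4}/4! · (f^{(3)}(27) − f^{(3)}(7)) = −1/720 · (0.000101611 − 0.00583090) = 7.95735e-06.
Partial sum through k=2: 57.9783.
Correction k=3: B_{6}/6! · (f^{(5)}(27) − f^{(5)}(7)) = 1/30240 · (1.67260e-06 − 0.00142798) = -4.71661e-08.
Partial sum through k=3: 57.9783.
Correction k=4: B_{8}/8! · (f^{(7)}(27) − f^{(7)}(7)) = −1/1209600 · (6.88313e-08 − 0.000874271) = 7.22720e-10.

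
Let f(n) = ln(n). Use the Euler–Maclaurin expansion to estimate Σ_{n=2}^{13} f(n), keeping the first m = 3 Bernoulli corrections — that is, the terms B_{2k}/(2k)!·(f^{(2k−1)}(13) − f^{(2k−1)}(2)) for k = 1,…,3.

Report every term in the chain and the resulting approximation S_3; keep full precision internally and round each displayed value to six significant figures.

The integral term ∫_2^13 ln(x) dx = 20.9580.
½[f(2) + f(13)] = ½[0.693147 + 2.56495] = 1.62905.
Running total after boundary: 22.5871.
Correction k=1: B_{2}/2! · (f^{(1)}(13) − f^{(1)}(2)) = 1/12 · (0.0769231 − 0.500000) = -0.0352564.
After k=1: 22.5518.
Correction k=2: B_{4}/4! · (f^{(3)}(13) − f^{(3)}(2)) = −1/720 · (0.000910332 − 0.250000) = 0.000345958.
After k=2: 22.5522.
Correction k=3: B_{6}/6! · (f^{(5)}(13) − f^{(5)}(2)) = 1/30240 · (6.46390e-05 − 0.750000) = -2.47994e-05.

S_3 ≈ 22.5522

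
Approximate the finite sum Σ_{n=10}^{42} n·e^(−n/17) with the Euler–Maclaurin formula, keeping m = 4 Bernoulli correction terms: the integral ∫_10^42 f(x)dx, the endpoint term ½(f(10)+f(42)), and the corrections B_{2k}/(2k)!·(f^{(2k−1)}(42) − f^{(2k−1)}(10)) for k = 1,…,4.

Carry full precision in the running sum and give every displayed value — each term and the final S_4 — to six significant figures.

The integral term ∫_10^42 x·e^(−x/17) dx = 170.097.
Boundary: ½(f(10) + f(42)) = ½(5.55306 + 3.55047) = 4.55177.
Integral + boundary = 174.649.
Correction k=1: B_{2}/2! · (f^{(1)}(42) − f^{(1)}(10)) = 1/12 · (-0.124316 − 0.228656) = -0.0294143.
Running total after k=1: 174.619.
Correction k=2: B_{4}/4! · (f^{(3)}(42) − f^{(3)}(10)) = −1/720 · (0.000154858 − 0.00463415) = 6.22123e-06.
Running total after k=2: 174.619.
Correction k=3: B_{6}/6! · (f^{(5)}(42) − f^{(5)}(10)) = 1/30240 · (2.56012e-06 − 2.93325e-05) = -8.85330e-10.
Running total after k=3: 174.619.
Correction k=4: B_{8}/8! · (f^{(7)}(42) − f^{(7)}(10)) = −1/1209600 · (1.58630e-08 − 1.47508e-07) = 1.08834e-13.

S_4 ≈ 174.619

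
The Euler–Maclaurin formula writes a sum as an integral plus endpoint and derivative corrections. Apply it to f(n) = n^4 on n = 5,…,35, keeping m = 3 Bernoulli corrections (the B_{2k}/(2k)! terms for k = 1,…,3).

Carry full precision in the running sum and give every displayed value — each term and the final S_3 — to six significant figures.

S_3 ≈ 1.12686e+07

The integral term ∫_5^35 x^4 dx = 1.05038e+07.
½[f(5) + f(35)] = ½[625.000 + 1.50062e+06] = 750625.
So far: 1.12544e+07.
Order-1 term: 1/12 · (171500 − 500.000) = 14250.0.
Running total after k=1: 1.12686e+07.
Order-2 term: −1/720 · (840.000 − 120.000) = -1.00000.
Running total after k=2: 1.12686e+07.
Order-3 term: 1/30240 · (0.00000 − 0.00000) = 0.00000.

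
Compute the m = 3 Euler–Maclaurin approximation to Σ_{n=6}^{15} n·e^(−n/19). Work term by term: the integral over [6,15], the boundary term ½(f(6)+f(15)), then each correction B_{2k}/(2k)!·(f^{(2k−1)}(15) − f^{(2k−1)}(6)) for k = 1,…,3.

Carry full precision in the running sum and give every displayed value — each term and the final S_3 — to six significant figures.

The integral term ∫_6^15 x·e^(−x/19) dx = 53.0381.
Endpoint term: (f(6) + f(15))/2 = (4.37528 + 6.81126)/2 = 5.59327.
Running total after boundary: 58.6313.
k=1: B_{2}/(2)! × [f^{(1)}(15) − f^{(1)}(6)] = 1/12 × (0.0955966 − 0.498935) = -0.0336116.
Running total after k=1: 58.5977.
k=2: B_{4}/(4)! × [f^{(3)}(15) − f^{(3)}(6)] = −1/720 × (0.00278051 − 0.00542205) = 3.66881e-06.
Running total after k=2: 58.5977.
k=3: B_{6}/(6)! × [f^{(5)}(15) − f^{(5)}(6)] = 1/30240 × (1.46709e-05 − 2.62106e-05) = -3.81601e-10.

S_3 ≈ 58.5977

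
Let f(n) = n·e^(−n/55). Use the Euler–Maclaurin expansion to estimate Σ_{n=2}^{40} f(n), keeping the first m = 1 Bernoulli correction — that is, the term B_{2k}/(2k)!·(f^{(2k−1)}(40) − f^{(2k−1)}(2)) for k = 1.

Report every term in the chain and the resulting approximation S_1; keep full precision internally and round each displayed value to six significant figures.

The integral term ∫_2^40 x·e^(−x/55) dx = 498.197.
Endpoint term: (f(2) + f(40))/2 = (1.92858 + 19.3290)/2 = 10.6288.
So far: 508.826.
Correction k=1: B_{2}/2! · (f^{(1)}(40) − f^{(1)}(2)) = 1/12 · (0.131789 − 0.929225) = -0.0664530.

S_1 ≈ 508.759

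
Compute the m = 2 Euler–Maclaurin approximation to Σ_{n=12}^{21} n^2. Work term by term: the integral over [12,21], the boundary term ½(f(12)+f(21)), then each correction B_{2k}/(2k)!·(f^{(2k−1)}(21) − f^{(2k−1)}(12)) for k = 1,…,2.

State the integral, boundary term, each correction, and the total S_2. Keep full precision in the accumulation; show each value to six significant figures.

S_2 ≈ 2805.00

∫_12^21 x^2 dx evaluates to 2511.00.
½[f(12) + f(21)] = ½[144.000 + 441.000] = 292.500.
Running total after boundary: 2803.50.
k=1: B_{2}/(2)! × [f^{(1)}(21) − f^{(1)}(12)] = 1/12 × (42.0000 − 24.0000) = 1.50000.
After k=1: 2805.00.
k=2: B_{4}/(4)! × [f^{(3)}(21) − f^{(3)}(12)] = −1/720 × (0.00000 − 0.00000) = 0.00000.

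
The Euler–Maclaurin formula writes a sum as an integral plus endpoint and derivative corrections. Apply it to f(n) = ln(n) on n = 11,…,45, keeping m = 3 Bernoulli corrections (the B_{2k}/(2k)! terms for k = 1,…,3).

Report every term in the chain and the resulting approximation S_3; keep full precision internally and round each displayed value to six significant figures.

∫_11^45 ln(x) dx evaluates to 110.923.
Endpoint term: (f(11) + f(45))/2 = (2.39790 + 3.80666)/2 = 3.10228.
Running total after boundary: 114.025.
k=1: B_{2}/(2)! × [f^{(1)}(45) − f^{(1)}(11)] = 1/12 × (0.0222222 − 0.0909091) = -0.00572391.
Running total after k=1: 114.020.
k=2: B_{4}/(4)! × [f^{(3)}(45) − f^{(3)}(11)] = −1/720 × (2.19479e-05 − 0.00150263) = 2.05650e-06.
Running total after k=2: 114.020.
k=3: B_{6}/(6)! × [f^{(5)}(45) − f^{(5)}(11)] = 1/30240 × (1.30061e-07 − 0.000149021) = -4.92365e-09.

S_3 ≈ 114.020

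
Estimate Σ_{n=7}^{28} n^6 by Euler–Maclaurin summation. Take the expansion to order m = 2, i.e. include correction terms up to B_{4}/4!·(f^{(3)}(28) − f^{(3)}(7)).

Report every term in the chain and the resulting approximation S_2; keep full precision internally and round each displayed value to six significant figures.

The integral term ∫_7^28 x^6 dx = 1.92744e+09.
½[f(7) + f(28)] = ½[117649 + 4.81890e+08] = 2.41004e+08.
Integral + boundary = 2.16845e+09.
Correction k=1: B_{2}/2! · (f^{(1)}(28) − f^{(1)}(7)) = 1/12 · (1.03262e+08 − 100842) = 8.59678e+06.
After k=1: 2.17704e+09.
Correction k=2: B_{4}/4! · (f^{(3)}(28) − f^{(3)}(7)) = −1/720 · (2.63424e+06 − 41160.0) = -3601.50.

S_2 ≈ 2.17704e+09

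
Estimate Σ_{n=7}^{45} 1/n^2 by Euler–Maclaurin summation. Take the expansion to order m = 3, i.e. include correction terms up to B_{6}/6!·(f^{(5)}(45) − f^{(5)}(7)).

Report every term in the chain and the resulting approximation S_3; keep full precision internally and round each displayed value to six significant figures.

S_3 ≈ 0.131568

The integral term ∫_7^45 1/x^2 dx = 0.120635.
Boundary: ½(f(7) + f(45)) = ½(0.0204082 + 0.000493827) = 0.0104510.
Integral + boundary = 0.131086.
k=1: B_{2}/(2)! × [f^{(1)}(45) − f^{(1)}(7)] = 1/12 × (-2.19479e-05 − (-0.00583090)) = 0.000484080.
Running total after k=1: 0.131570.
k=2: B_{4}/(4)! × [f^{(3)}(45) − f^{(3)}(7)] = −1/720 × (-1.30061e-07 − (-0.00142798)) = -1.98312e-06.
Running total after k=2: 0.131568.
k=3: B_{6}/(6)! × [f^{(5)}(45) − f^{(5)}(7)] = 1/30240 × (-1.92684e-09 − (-0.000874271)) = 2.89110e-08.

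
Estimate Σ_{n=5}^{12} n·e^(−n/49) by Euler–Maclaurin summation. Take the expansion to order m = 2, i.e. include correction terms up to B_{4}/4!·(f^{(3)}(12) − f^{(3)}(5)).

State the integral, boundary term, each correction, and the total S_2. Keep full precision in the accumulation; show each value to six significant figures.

∫_5^12 x·e^(−x/49) dx evaluates to 49.5761.
½[f(5) + f(12)] = ½[4.51496 + 9.39341] = 6.95419.
So far: 56.5303.
Order-1 term: 1/12 · (0.591082 − 0.810851) = -0.0183140.
Partial sum through k=1: 56.5119.
Order-2 term: −1/720 · (0.000898230 − 0.00108989) = 2.66200e-07.

S_2 ≈ 56.5119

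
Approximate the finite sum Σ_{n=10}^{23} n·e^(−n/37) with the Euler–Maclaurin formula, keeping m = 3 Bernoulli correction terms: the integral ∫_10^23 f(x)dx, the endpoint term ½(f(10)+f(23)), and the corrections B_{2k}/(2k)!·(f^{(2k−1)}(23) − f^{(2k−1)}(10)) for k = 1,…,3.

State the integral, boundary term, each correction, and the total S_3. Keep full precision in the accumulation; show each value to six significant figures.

The integral term ∫_10^23 x·e^(−x/37) dx = 134.857.
Boundary: ½(f(10) + f(23)) = ½(7.63173 + 12.3527) = 9.99220.
Running total after boundary: 144.849.
k=1: B_{2}/(2)! × [f^{(1)}(23) − f^{(1)}(10)] = 1/12 × (0.203217 − 0.556910) = -0.0294745.
Partial sum through k=1: 144.819.
k=2: B_{4}/(4)! × [f^{(3)}(23) − f^{(3)}(10)] = −1/720 × (0.000933062 − 0.00152174) = 8.17602e-07.
Partial sum through k=2: 144.819.
k=3: B_{6}/(6)! × [f^{(5)}(23) − f^{(5)}(10)] = 1/30240 × (1.25470e-06 − 1.92598e-06) = -2.21986e-11.

S_3 ≈ 144.819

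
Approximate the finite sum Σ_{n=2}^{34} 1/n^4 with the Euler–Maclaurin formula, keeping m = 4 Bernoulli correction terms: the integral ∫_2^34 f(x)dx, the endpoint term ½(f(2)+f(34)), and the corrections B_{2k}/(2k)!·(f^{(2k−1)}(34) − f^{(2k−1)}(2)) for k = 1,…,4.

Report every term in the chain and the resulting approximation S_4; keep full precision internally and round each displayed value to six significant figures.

Integral: ∫_2^34 1/x^4 dx = 0.0416582.
½[f(2) + f(34)] = ½[0.0625000 + 7.48315e-07] = 0.0312504.
Running total after boundary: 0.0729086.
k=1: B_{2}/(2)! × [f^{(1)}(34) − f^{(1)}(2)] = 1/12 × (-8.80370e-08 − (-0.125000)) = 0.0104167.
After k=1: 0.0833252.
k=2: B_{4}/(4)! × [f^{(3)}(34) − f^{(3)}(2)] = −1/720 × (-2.28470e-09 − (-0.937500)) = -0.00130208.
After k=2: 0.0820231.
k=3: B_{6}/(6)! × [f^{(5)}(34) − f^{(5)}(2)] = 1/30240 × (-1.10677e-10 − (-13.1250)) = 0.000434028.
After k=3: 0.0824572.
k=4: B_{8}/(8)! × [f^{(7)}(34) − f^{(7)}(2)] = −1/1209600 × (-8.61675e-12 − (-295.312)) = -0.000244141.

S_4 ≈ 0.0822130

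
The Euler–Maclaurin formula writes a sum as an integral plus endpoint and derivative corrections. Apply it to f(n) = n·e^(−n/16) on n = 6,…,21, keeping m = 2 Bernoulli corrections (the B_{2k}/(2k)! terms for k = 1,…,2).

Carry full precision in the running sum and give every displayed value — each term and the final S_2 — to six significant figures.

∫_6^21 x·e^(−x/16) dx evaluates to 82.5912.
Endpoint term: (f(6) + f(21))/2 = (4.12374 + 5.65207)/2 = 4.88790.
Running total after boundary: 87.4791.
Correction k=1: B_{2}/2! · (f^{(1)}(21) − f^{(1)}(6)) = 1/12 · (-0.0841082 − 0.429556) = -0.0428053.
Running total after k=1: 87.4363.
Correction k=2: B_{4}/4! · (f^{(3)}(21) − f^{(3)}(6)) = −1/720 · (0.00177416 − 0.00704740) = 7.32395e-06.

S_2 ≈ 87.4363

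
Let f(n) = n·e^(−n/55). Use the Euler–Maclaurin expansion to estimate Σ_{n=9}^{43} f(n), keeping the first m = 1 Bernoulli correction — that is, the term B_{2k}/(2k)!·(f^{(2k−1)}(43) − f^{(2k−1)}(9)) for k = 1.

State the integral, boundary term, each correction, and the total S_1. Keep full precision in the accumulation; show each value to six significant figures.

Integral: ∫_9^43 x·e^(−x/55) dx = 522.338.
½[f(9) + f(43)] = ½[7.64146 + 19.6757] = 13.6586.
So far: 535.997.
Correction k=1: B_{2}/2! · (f^{(1)}(43) − f^{(1)}(9)) = 1/12 · (0.0998342 − 0.710115) = -0.0508567.

S_1 ≈ 535.946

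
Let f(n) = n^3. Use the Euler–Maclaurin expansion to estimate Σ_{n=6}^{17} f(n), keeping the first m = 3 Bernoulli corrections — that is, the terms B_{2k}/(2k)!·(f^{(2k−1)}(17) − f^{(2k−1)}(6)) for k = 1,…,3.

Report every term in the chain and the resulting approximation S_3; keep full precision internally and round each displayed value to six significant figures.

S_3 ≈ 23184.0

∫_6^17 x^3 dx evaluates to 20556.2.
Endpoint term: (f(6) + f(17))/2 = (216.000 + 4913.00)/2 = 2564.50.
Running total after boundary: 23120.8.
k=1: B_{2}/(2)! × [f^{(1)}(17) − f^{(1)}(6)] = 1/12 × (867.000 − 108.000) = 63.2500.
After k=1: 23184.0.
k=2: B_{4}/(4)! × [f^{(3)}(17) − f^{(3)}(6)] = −1/720 × (6.00000 − 6.00000) = 0.00000.
After k=2: 23184.0.
k=3: B_{6}/(6)! × [f^{(5)}(17) − f^{(5)}(6)] = 1/30240 × (0.00000 − 0.00000) = 0.00000.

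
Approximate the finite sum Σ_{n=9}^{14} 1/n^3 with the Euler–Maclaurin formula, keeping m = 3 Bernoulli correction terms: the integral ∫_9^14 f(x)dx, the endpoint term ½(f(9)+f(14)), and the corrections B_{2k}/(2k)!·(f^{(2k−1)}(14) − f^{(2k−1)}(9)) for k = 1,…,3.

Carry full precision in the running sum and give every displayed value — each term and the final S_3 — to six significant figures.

∫_9^14 1/x^3 dx evaluates to 0.00362182.
Endpoint term: (f(9) + f(14))/2 = (0.00137174 + 0.000364431)/2 = 0.000868087.
Integral + boundary = 0.00448991.
k=1: B_{2}/(2)! × [f^{(1)}(14) − f^{(1)}(9)] = 1/12 × (-7.80925e-05 − (-0.000457247)) = 3.15962e-05.
After k=1: 0.00452150.
k=2: B_{4}/(4)! × [f^{(3)}(14) − f^{(3)}(9)] = −1/720 × (-7.96862e-06 − (-0.000112901)) = -1.45739e-07.
After k=2: 0.00452136.
k=3: B_{6}/(6)! × [f^{(5)}(14) − f^{(5)}(9)] = 1/30240 × (-1.70756e-06 − (-5.85410e-05)) = 1.87941e-09.

S_3 ≈ 0.00452136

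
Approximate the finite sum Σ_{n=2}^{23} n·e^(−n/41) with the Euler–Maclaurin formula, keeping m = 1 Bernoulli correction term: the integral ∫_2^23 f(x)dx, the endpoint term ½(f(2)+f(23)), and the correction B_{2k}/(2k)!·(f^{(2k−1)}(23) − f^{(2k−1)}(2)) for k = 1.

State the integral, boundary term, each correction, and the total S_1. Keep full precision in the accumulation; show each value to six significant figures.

∫_2^23 x·e^(−x/41) dx evaluates to 181.673.
½[f(2) + f(23)] = ½[1.90478 + 13.1250] = 7.51489.
Integral + boundary = 189.188.
Order-1 term: 1/12 · (0.250530 − 0.905932) = -0.0546168.

S_1 ≈ 189.133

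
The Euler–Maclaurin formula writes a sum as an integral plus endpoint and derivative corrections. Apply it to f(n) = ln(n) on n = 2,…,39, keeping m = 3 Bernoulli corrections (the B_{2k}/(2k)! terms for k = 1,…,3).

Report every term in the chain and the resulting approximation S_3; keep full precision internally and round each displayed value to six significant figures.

S_3 ≈ 106.632

The integral term ∫_2^39 ln(x) dx = 104.493.
Endpoint term: (f(2) + f(39))/2 = (0.693147 + 3.66356)/2 = 2.17835.
Integral + boundary = 106.671.
Order-1 term: 1/12 · (0.0256410 − 0.500000) = -0.0395299.
Running total after k=1: 106.631.
Order-2 term: −1/720 · (3.37160e-05 − 0.250000) = 0.000347175.
Running total after k=2: 106.632.
Order-3 term: 1/30240 · (2.66004e-07 − 0.750000) = -2.48016e-05.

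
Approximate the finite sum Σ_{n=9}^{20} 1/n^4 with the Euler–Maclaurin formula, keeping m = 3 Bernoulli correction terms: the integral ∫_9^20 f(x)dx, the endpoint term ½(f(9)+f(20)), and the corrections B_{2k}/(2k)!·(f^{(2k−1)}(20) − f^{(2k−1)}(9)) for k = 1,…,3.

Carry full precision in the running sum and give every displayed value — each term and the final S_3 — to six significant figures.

S_3 ≈ 0.000500420

∫_9^20 1/x^4 dx evaluates to 0.000415581.
Endpoint term: (f(9) + f(20))/2 = (0.000152416 + 6.25000e-06)/2 = 7.93329e-05.
So far: 0.000494914.
Order-1 term: 1/12 · (-1.25000e-06 − (-6.77404e-05)) = 5.54086e-06.
Partial sum through k=1: 0.000500454.
Order-2 term: −1/720 · (-9.37500e-08 − (-2.50890e-05)) = -3.47157e-08.
Partial sum through k=2: 0.000500420.
Order-3 term: 1/30240 · (-1.31250e-08 − (-1.73455e-05)) = 5.73160e-10.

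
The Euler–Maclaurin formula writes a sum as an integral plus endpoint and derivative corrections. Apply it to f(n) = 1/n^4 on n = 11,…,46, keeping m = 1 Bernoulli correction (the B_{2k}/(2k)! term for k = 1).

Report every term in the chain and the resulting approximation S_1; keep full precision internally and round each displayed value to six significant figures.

S_1 ≈ 0.000283344

Integral: ∫_11^46 1/x^4 dx = 0.000247014.
Boundary: ½(f(11) + f(46)) = ½(6.83013e-05 + 2.23341e-07) = 3.42623e-05.
So far: 0.000281276.
Correction k=1: B_{2}/2! · (f^{(1)}(46) − f^{(1)}(11)) = 1/12 · (-1.94210e-08 − (-2.48369e-05)) = 2.06812e-06.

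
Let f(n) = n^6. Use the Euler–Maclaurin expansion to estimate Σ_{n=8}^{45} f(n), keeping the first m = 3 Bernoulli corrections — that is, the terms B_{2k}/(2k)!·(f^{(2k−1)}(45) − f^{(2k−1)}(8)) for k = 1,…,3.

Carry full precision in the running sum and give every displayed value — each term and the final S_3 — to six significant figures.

Integral: ∫_8^45 x^6 dx = 5.33811e+10.
Boundary: ½(f(8) + f(45)) = ½(262144 + 8.30377e+09) = 4.15201e+09.
Running total after boundary: 5.75331e+10.
Order-1 term: 1/12 · (1.10717e+09 − 196608) = 9.22477e+07.
After k=1: 5.76253e+10.
Order-2 term: −1/720 · (1.09350e+07 − 61440.0) = -15102.2.
After k=2: 5.76253e+10.
Order-3 term: 1/30240 · (32400.0 − 5760.00) = 0.880952.

S_3 ≈ 5.76253e+10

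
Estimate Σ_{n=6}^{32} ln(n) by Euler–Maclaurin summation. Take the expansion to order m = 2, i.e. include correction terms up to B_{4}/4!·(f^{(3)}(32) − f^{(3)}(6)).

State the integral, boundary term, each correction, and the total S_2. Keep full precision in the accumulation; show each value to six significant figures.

S_2 ≈ 76.7705

Integral: ∫_6^32 ln(x) dx = 74.1530.
Endpoint term: (f(6) + f(32))/2 = (1.79176 + 3.46574)/2 = 2.62875.
Running total after boundary: 76.7817.
Correction k=1: B_{2}/2! · (f^{(1)}(32) − f^{(1)}(6)) = 1/12 · (0.0312500 − 0.166667) = -0.0112847.
After k=1: 76.7705.
Correction k=2: B_{4}/4! · (f^{(3)}(32) − f^{(3)}(6)) = −1/720 · (6.10352e-05 − 0.00925926) = 1.27753e-05.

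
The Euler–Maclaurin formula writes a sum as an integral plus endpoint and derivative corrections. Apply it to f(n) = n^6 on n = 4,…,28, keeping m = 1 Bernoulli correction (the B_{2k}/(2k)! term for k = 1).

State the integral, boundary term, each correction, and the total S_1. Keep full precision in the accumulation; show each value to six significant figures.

S_1 ≈ 2.17711e+09

The integral term ∫_4^28 x^6 dx = 1.92756e+09.
½[f(4) + f(28)] = ½[4096.00 + 4.81890e+08] = 2.40947e+08.
Running total after boundary: 2.16851e+09.
Order-1 term: 1/12 · (1.03262e+08 − 6144.00) = 8.60467e+06.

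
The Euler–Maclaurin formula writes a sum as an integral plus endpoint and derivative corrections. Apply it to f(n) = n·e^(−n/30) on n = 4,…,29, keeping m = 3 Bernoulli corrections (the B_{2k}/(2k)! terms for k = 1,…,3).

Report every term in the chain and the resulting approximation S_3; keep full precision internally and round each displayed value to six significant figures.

S_3 ≈ 226.663

∫_4^29 x·e^(−x/30) dx evaluates to 219.459.
Endpoint term: (f(4) + f(29))/2 = (3.50069 + 11.0301)/2 = 7.26540.
Integral + boundary = 226.725.
Correction k=1: B_{2}/2! · (f^{(1)}(29) − f^{(1)}(4)) = 1/12 · (0.0126783 − 0.758484) = -0.0621504.
Running total after k=1: 226.663.
Correction k=2: B_{4}/4! · (f^{(3)}(29) − f^{(3)}(4)) = −1/720 · (0.000859306 − 0.00278759) = 2.67817e-06.
Running total after k=2: 226.663.
Correction k=3: B_{6}/6! · (f^{(5)}(29) − f^{(5)}(4)) = 1/30240 · (1.89392e-06 − 5.25824e-06) = -1.11254e-10.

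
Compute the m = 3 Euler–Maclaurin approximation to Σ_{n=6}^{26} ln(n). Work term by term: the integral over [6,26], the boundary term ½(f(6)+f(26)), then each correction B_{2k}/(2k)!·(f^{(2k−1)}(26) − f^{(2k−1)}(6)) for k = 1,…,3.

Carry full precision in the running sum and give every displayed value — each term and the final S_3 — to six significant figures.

∫_6^26 ln(x) dx evaluates to 53.9600.
½[f(6) + f(26)] = ½[1.79176 + 3.25810] = 2.52493.
So far: 56.4849.
Order-1 term: 1/12 · (0.0384615 − 0.166667) = -0.0106838.
Running total after k=1: 56.4742.
Order-2 term: −1/720 · (0.000113792 − 0.00925926) = 1.27020e-05.
Running total after k=2: 56.4742.
Order-3 term: 1/30240 · (2.01997e-06 − 0.00308642) = -1.01997e-07.

S_3 ≈ 56.4742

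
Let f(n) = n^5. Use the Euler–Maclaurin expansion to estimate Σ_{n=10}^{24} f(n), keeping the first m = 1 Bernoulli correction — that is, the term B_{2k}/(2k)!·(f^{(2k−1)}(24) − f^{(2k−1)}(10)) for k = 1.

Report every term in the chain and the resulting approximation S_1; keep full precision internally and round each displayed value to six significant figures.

Integral: ∫_10^24 x^5 dx = 3.16838e+07.
Boundary: ½(f(10) + f(24)) = ½(100000 + 7.96262e+06) = 4.03131e+06.
So far: 3.57151e+07.
k=1: B_{2}/(2)! × [f^{(1)}(24) − f^{(1)}(10)] = 1/12 × (1.65888e+06 − 50000.0) = 134073.

S_1 ≈ 3.58492e+07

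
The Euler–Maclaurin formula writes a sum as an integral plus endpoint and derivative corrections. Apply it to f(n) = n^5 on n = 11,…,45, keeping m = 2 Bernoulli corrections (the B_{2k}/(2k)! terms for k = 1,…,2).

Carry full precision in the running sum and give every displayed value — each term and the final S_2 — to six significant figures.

S_2 ≈ 1.47771e+09

Integral: ∫_11^45 x^5 dx = 1.38367e+09.
Endpoint term: (f(11) + f(45))/2 = (161051 + 1.84528e+08)/2 = 9.23446e+07.
So far: 1.47601e+09.
k=1: B_{2}/(2)! × [f^{(1)}(45) − f^{(1)}(11)] = 1/12 × (2.05031e+07 − 73205.0) = 1.70249e+06.
After k=1: 1.47771e+09.
k=2: B_{4}/(4)! × [f^{(3)}(45) − f^{(3)}(11)] = −1/720 × (121500 − 7260.00) = -158.667.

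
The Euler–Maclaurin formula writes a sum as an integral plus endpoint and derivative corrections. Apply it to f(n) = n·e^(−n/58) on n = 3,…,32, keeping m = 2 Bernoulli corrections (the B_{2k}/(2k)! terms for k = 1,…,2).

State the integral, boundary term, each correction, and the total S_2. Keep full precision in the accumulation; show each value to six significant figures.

S_2 ≈ 363.748

Integral: ∫_3^32 x·e^(−x/58) dx = 353.162.
Endpoint term: (f(3) + f(32))/2 = (2.84877 + 18.4306)/2 = 10.6397.
So far: 363.802.
k=1: B_{2}/(2)! × [f^{(1)}(32) − f^{(1)}(3)] = 1/12 × (0.258187 − 0.900474) = -0.0535239.
After k=1: 363.748.
k=2: B_{4}/(4)! × [f^{(3)}(32) − f^{(3)}(3)] = −1/720 × (0.000419173 − 0.000832240) = 5.73704e-07.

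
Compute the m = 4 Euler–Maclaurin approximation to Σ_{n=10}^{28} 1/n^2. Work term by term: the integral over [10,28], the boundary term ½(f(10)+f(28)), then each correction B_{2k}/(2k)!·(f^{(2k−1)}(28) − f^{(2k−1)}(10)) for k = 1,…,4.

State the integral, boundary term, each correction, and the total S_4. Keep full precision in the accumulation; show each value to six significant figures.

Integral: ∫_10^28 1/x^2 dx = 0.0642857.
½[f(10) + f(28)] = ½[0.0100000 + 0.00127551] = 0.00563776.
So far: 0.0699235.
k=1: B_{2}/(2)! × [f^{(1)}(28) − f^{(1)}(10)] = 1/12 × (-9.11079e-05 − (-0.00200000)) = 0.000159074.
After k=1: 0.0700825.
k=2: B_{4}/(4)! × [f^{(3)}(28) − f^{(3)}(10)] = −1/720 × (-1.39451e-06 − (-0.000240000)) = -3.31397e-07.
After k=2: 0.0700822.
k=3: B_{6}/(6)! × [f^{(5)}(28) − f^{(5)}(10)] = 1/30240 × (-5.33613e-08 − (-7.20000e-05)) = 2.37919e-09.
After k=3: 0.0700822.
k=4: B_{8}/(8)! × [f^{(7)}(28) − f^{(7)}(10)] = −1/1209600 × (-3.81152e-09 − (-4.03200e-05)) = -3.33302e-11.

S_4 ≈ 0.0700822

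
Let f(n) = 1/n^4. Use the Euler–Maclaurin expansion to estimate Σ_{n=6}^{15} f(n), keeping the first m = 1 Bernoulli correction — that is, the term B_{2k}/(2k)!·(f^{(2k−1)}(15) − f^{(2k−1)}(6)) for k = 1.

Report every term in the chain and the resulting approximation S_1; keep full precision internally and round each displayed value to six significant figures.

S_1 ≈ 0.00188255

Integral: ∫_6^15 1/x^4 dx = 0.00144444.
Boundary: ½(f(6) + f(15)) = ½(0.000771605 + 1.97531e-05) = 0.000395679.
Running total after boundary: 0.00184012.
Order-1 term: 1/12 · (-5.26749e-06 − (-0.000514403)) = 4.24280e-05.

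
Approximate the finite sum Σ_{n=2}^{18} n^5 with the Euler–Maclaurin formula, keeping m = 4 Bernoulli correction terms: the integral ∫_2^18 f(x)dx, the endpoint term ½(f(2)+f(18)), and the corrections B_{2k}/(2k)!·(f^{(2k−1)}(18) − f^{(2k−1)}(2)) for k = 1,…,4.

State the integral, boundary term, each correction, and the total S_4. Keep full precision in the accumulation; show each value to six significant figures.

Integral: ∫_2^18 x^5 dx = 5.66869e+06.
Boundary: ½(f(2) + f(18)) = ½(32.0000 + 1.88957e+06) = 944800.
So far: 6.61349e+06.
Correction k=1: B_{2}/2! · (f^{(1)}(18) − f^{(1)}(2)) = 1/12 · (524880 − 80.0000) = 43733.3.
After k=1: 6.65723e+06.
Correction k=2: B_{4}/4! · (f^{(3)}(18) − f^{(3)}(2)) = −1/720 · (19440.0 − 240.000) = -26.6667.
After k=2: 6.65720e+06.
Correction k=3: B_{6}/6! · (f^{(5)}(18) − f^{(5)}(2)) = 1/30240 · (120.000 − 120.000) = 0.00000.
After k=3: 6.65720e+06.
Correction k=4: B_{8}/8! · (f^{(7)}(18) − f^{(7)}(2)) = −1/1209600 · (0.00000 − 0.00000) = 0.00000.

S_4 ≈ 6.65720e+06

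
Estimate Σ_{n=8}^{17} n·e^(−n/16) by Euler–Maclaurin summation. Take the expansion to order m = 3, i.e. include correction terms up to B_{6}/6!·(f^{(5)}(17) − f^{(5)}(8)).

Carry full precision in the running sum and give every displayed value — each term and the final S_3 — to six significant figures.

S_3 ≈ 55.7724

The integral term ∫_8^17 x·e^(−x/16) dx = 50.4359.
½[f(8) + f(17)] = ½[4.85225 + 5.87504] = 5.36364.
Integral + boundary = 55.7995.
Order-1 term: 1/12 · (-0.0215994 − 0.303265) = -0.0270721.
Partial sum through k=1: 55.7724.
Order-2 term: −1/720 · (0.00261556 − 0.00592315) = 4.59388e-06.
Partial sum through k=2: 55.7724.
Order-3 term: 1/30240 · (2.07636e-05 − 4.16472e-05) = -6.90594e-10.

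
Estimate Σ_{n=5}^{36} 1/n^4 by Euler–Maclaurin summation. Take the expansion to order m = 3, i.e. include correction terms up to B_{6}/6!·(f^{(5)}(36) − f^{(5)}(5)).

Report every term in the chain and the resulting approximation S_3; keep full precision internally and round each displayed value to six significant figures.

The integral term ∫_5^36 1/x^4 dx = 0.00265952.
½[f(5) + f(36)] = ½[0.00160000 + 5.95374e-07] = 0.000800298.
Integral + boundary = 0.00345982.
k=1: B_{2}/(2)! × [f^{(1)}(36) − f^{(1)}(5)] = 1/12 × (-6.61527e-08 − (-0.00128000)) = 0.000106661.
Running total after k=1: 0.00356648.
k=2: B_{4}/(4)! × [f^{(3)}(36) − f^{(3)}(5)] = −1/720 × (-1.53131e-09 − (-0.00153600)) = -2.13333e-06.
Running total after k=2: 0.00356435.
k=3: B_{6}/(6)! × [f^{(5)}(36) − f^{(5)}(5)] = 1/30240 × (-6.61678e-11 − (-0.00344064)) = 1.13778e-07.

S_3 ≈ 0.00356446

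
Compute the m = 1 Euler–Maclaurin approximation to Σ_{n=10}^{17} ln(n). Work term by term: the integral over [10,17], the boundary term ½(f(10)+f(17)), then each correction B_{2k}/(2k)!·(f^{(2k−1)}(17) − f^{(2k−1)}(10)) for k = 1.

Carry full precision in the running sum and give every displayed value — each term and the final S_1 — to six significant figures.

S_1 ≈ 20.7032

Integral: ∫_10^17 ln(x) dx = 18.1388.
Endpoint term: (f(10) + f(17))/2 = (2.30259 + 2.83321)/2 = 2.56790.
Running total after boundary: 20.7067.
Correction k=1: B_{2}/2! · (f^{(1)}(17) − f^{(1)}(10)) = 1/12 · (0.0588235 − 0.100000) = -0.00343137.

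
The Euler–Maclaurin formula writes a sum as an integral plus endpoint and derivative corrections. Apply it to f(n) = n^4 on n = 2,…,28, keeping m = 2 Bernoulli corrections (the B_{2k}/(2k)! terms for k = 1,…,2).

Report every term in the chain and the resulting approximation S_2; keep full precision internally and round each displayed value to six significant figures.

∫_2^28 x^4 dx evaluates to 3.44207e+06.
Boundary: ½(f(2) + f(28)) = ½(16.0000 + 614656) = 307336.
Running total after boundary: 3.74940e+06.
k=1: B_{2}/(2)! × [f^{(1)}(28) − f^{(1)}(2)] = 1/12 × (87808.0 − 32.0000) = 7314.67.
After k=1: 3.75672e+06.
k=2: B_{4}/(4)! × [f^{(3)}(28) − f^{(3)}(2)] = −1/720 × (672.000 − 48.0000) = -0.866667.

S_2 ≈ 3.75672e+06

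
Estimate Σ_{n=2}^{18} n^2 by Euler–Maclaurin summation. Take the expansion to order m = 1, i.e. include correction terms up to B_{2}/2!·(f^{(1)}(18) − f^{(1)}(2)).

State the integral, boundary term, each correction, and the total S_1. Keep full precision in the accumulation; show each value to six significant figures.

S_1 ≈ 2108.00

The integral term ∫_2^18 x^2 dx = 1941.33.
Endpoint term: (f(2) + f(18))/2 = (4.00000 + 324.000)/2 = 164.000.
Running total after boundary: 2105.33.
k=1: B_{2}/(2)! × [f^{(1)}(18) − f^{(1)}(2)] = 1/12 × (36.0000 − 4.00000) = 2.66667.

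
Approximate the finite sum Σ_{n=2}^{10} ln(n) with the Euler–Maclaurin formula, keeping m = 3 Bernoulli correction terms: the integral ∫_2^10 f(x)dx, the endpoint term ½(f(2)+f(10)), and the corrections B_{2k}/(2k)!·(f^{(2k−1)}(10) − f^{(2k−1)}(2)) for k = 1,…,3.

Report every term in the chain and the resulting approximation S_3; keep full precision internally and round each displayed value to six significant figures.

S_3 ≈ 15.1044

The integral term ∫_2^10 ln(x) dx = 13.6396.
Boundary: ½(f(2) + f(10)) = ½(0.693147 + 2.30259) = 1.49787.
Running total after boundary: 15.1374.
Order-1 term: 1/12 · (0.100000 − 0.500000) = -0.0333333.
After k=1: 15.1041.
Order-2 term: −1/720 · (0.00200000 − 0.250000) = 0.000344444.
After k=2: 15.1044.
Order-3 term: 1/30240 · (0.000240000 − 0.750000) = -2.47937e-05.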